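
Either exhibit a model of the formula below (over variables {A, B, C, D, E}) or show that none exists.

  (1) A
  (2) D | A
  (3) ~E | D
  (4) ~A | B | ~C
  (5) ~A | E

Unit clause (A) forces A = 1.
Unit clause (E) forces E = 1.
Unit clause (D) forces D = 1.
Suppose B = 1.
All clauses hold; C can take either value.

A ↦ 1, B ↦ 1, C ↦ 1, D ↦ 1, E ↦ 1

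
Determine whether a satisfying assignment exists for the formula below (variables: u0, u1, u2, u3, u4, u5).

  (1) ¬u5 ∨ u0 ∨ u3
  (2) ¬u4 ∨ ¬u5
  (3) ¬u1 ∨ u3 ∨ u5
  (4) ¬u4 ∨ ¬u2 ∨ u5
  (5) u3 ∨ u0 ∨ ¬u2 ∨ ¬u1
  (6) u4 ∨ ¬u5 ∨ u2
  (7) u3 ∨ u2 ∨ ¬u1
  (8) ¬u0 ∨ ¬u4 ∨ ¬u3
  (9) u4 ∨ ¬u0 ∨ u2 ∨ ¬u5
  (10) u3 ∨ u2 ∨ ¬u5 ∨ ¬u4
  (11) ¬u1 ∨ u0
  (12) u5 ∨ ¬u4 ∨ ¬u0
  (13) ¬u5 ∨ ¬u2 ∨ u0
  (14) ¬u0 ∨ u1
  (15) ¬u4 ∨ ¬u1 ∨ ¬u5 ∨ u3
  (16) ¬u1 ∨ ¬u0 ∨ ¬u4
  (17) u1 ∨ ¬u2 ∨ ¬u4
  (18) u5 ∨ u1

Yes

Branch on u4: set u4 = False.
Branch on u5: set u5 = False.
The clause (u1) is unit, so u1 = True.
The clause (u3) is unit, so u3 = True.
The clause (u0) is unit, so u0 = True.
Every clause is now satisfied; u2 is unconstrained.
A satisfying assignment: u0=True,  u1=True,  u2=True,  u3=True,  u4=False,  u5=False.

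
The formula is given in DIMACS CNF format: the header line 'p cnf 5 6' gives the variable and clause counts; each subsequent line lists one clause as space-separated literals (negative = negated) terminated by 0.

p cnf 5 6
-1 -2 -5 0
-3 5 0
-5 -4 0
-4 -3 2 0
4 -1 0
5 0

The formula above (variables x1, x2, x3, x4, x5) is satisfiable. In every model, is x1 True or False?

Suppose x1 = True.
Unit clause (x4) forces x4 = True.
Unit clause (¬x5) forces x5 = False.
Now (x5) is unsatisfied and unit — conflict.
So every satisfying assignment has x1 = False.

False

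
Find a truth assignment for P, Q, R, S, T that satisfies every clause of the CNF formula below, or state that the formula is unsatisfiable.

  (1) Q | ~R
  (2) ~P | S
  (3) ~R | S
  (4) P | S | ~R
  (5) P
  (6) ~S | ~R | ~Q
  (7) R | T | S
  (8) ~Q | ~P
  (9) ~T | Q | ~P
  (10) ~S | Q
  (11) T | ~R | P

UNSATISFIABLE

From the singleton clause (P), P = 1.
From the singleton clause (S), S = 1.
From the singleton clause (~Q), Q = 0.
Now (Q) is unsatisfied and unit — conflict.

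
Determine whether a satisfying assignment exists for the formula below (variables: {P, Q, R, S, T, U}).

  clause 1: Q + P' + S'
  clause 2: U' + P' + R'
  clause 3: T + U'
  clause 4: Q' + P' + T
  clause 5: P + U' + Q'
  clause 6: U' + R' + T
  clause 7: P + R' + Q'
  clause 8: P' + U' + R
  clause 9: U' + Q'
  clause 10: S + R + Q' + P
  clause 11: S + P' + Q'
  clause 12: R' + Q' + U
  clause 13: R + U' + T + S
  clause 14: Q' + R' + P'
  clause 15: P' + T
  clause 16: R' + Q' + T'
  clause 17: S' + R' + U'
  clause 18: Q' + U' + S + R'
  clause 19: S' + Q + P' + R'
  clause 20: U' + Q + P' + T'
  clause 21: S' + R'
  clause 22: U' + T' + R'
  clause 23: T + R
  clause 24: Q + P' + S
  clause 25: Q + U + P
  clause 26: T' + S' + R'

Yes

Case T = 1:
Case U = 1:
(Q') alone gives Q = 0.
(P') alone gives P = 0.
(R') alone gives R = 0.
No clause remains; S is free.
A satisfying assignment: P ↦ 0,  Q ↦ 0,  R ↦ 0,  S ↦ 1,  T ↦ 1,  U ↦ 1.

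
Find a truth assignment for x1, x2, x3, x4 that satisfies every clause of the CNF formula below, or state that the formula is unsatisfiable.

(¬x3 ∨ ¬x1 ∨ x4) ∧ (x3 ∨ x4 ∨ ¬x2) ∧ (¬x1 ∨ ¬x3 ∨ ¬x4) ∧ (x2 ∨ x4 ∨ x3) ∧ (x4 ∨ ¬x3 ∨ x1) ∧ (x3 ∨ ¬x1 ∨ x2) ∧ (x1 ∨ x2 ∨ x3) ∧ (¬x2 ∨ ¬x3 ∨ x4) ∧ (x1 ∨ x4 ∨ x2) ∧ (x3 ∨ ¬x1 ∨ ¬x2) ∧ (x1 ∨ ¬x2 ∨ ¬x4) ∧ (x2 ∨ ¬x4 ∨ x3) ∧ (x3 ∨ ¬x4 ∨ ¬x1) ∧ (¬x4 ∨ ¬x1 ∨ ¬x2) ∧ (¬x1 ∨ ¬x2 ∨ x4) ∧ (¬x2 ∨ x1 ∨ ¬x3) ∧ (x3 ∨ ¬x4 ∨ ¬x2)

Case x3 = True:
Case x1 = False:
The clause (x4) is unit, so x4 = True.
The clause (¬x2) is unit, so x2 = False.
All clauses are satisfied.

x1: False; x2: False; x3: True; x4: True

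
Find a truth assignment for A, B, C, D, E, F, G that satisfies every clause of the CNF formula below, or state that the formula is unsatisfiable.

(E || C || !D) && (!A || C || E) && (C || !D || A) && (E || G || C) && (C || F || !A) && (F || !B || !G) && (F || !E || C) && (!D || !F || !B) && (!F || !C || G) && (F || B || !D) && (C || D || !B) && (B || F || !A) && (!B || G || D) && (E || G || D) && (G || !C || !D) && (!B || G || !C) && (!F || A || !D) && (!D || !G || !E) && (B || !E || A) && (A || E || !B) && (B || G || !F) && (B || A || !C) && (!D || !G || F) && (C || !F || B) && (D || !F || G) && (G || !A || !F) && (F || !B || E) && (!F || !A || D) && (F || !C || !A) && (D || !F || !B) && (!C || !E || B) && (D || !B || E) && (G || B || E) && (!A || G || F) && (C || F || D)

Try E = false.
Try C = true.
Try F = true.
The clause (G) is unit, so G = true.
Try D = true.
The clause (!B) is unit, so B = false.
The clause (A) is unit, so A = true.
This assignment satisfies each clause.

A ↦ true; B ↦ false; C ↦ true; D ↦ true; E ↦ false; F ↦ true; G ↦ true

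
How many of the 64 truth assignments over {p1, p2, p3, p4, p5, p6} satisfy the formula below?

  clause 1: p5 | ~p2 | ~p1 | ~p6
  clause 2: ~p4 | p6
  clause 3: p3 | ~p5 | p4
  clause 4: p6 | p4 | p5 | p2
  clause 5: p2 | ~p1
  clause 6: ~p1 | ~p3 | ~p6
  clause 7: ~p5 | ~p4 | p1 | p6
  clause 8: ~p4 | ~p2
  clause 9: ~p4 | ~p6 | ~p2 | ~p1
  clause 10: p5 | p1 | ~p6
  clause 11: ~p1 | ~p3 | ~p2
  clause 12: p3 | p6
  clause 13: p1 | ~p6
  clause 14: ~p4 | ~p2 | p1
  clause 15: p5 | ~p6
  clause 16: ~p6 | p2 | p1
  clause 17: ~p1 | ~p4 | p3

3

There are 2^6 = 64 truth assignments over (p1, p2, p3, p4, p5, p6).
Split on p2. With p2 = 1, the clauses containing p2 are satisfied and ~p2 drops from the rest; 2 of the 2^5 = 32 assignments to the other variables satisfy what remains.
With p2 = 0, by the same count on the reduced clause set, 1 assignment works.
Total: 2 + 1 = 3.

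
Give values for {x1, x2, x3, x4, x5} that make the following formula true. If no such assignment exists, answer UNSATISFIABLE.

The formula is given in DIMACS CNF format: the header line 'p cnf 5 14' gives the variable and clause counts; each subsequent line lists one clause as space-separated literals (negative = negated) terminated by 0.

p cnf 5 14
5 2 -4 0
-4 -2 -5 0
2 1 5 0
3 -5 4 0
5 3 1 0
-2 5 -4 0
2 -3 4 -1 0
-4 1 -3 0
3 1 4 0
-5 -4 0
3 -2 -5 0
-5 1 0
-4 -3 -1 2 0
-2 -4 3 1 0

x1: True, x2: True, x3: False, x4: False, x5: False

Branch on x5: set x5 = False.
Branch on x2: set x2 = True.
The clause (¬x4) is unit, so x4 = False.
Branch on x3: set x3 = False.
The clause (x1) is unit, so x1 = True.
This assignment satisfies each clause.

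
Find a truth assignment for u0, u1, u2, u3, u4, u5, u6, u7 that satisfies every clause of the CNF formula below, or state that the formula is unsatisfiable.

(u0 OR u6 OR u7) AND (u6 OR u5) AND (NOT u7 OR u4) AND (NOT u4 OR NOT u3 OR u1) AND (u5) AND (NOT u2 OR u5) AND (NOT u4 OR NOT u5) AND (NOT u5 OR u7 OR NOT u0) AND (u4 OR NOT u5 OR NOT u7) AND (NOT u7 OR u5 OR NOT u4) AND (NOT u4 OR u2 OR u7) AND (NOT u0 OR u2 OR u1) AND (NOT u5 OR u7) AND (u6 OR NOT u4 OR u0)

The clause (u5) is unit, so u5 = true.
The clause (NOT u4) is unit, so u4 = false.
The clause (NOT u7) is unit, so u7 = false.
That conflicts with the unit clause (u7).

UNSATISFIABLE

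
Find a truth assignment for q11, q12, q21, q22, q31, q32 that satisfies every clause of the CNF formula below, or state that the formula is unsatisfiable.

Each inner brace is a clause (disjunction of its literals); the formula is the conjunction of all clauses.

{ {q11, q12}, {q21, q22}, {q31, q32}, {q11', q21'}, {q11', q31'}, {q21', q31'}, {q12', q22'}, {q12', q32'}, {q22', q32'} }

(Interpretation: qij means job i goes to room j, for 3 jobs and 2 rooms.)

Try q11 = 1.
From the singleton clause (q21'), q21 = 0.
From the singleton clause (q22), q22 = 1.
From the singleton clause (q31'), q31 = 0.
From the singleton clause (q32), q32 = 1.
That conflicts with the unit clause (q32').
So q11 must be the other value — set q11 = 0.
From the singleton clause (q12), q12 = 1.
From the singleton clause (q22'), q22 = 0.
From the singleton clause (q21), q21 = 1.
From the singleton clause (q31'), q31 = 0.
From the singleton clause (q32), q32 = 1.
That conflicts with the unit clause (q32').
Both values of q11 lead to a conflict.

UNSATISFIABLE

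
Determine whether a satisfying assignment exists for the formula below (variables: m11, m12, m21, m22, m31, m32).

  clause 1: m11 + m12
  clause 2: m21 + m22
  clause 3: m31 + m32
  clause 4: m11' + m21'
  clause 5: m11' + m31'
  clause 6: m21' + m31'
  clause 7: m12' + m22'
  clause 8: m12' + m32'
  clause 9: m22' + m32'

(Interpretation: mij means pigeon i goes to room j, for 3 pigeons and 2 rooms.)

Branch on m11: set m11 = 1.
(m21') alone gives m21 = 0.
(m22) alone gives m22 = 1.
(m31') alone gives m31 = 0.
(m32) alone gives m32 = 1.
That conflicts with the unit clause (m32').
That branch fails; take m11 = 0 instead.
(m12) alone gives m12 = 1.
(m22') alone gives m22 = 0.
(m21) alone gives m21 = 1.
(m31') alone gives m31 = 0.
(m32) alone gives m32 = 1.
That conflicts with the unit clause (m32').
Neither m11 = 1 nor m11 = 0 works.
No assignment satisfies every clause.

No, unsatisfiable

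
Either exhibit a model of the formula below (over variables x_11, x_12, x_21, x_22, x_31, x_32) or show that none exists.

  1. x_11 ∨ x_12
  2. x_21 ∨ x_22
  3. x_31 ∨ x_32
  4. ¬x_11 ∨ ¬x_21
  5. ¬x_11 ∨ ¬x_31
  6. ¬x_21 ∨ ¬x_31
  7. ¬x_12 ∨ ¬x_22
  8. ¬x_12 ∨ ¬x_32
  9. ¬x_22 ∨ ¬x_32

Branch on x_11: set x_11 = True.
(¬x_21) alone gives x_21 = False.
(x_22) alone gives x_22 = True.
(¬x_31) alone gives x_31 = False.
(x_32) alone gives x_32 = True.
That conflicts with the unit clause (¬x_32).
Backtrack on x_11: now try x_11 = False.
(x_12) alone gives x_12 = True.
(¬x_22) alone gives x_22 = False.
(x_21) alone gives x_21 = True.
(¬x_31) alone gives x_31 = False.
(x_32) alone gives x_32 = True.
That conflicts with the unit clause (¬x_32).
Both values of x_11 lead to a conflict.

UNSATISFIABLE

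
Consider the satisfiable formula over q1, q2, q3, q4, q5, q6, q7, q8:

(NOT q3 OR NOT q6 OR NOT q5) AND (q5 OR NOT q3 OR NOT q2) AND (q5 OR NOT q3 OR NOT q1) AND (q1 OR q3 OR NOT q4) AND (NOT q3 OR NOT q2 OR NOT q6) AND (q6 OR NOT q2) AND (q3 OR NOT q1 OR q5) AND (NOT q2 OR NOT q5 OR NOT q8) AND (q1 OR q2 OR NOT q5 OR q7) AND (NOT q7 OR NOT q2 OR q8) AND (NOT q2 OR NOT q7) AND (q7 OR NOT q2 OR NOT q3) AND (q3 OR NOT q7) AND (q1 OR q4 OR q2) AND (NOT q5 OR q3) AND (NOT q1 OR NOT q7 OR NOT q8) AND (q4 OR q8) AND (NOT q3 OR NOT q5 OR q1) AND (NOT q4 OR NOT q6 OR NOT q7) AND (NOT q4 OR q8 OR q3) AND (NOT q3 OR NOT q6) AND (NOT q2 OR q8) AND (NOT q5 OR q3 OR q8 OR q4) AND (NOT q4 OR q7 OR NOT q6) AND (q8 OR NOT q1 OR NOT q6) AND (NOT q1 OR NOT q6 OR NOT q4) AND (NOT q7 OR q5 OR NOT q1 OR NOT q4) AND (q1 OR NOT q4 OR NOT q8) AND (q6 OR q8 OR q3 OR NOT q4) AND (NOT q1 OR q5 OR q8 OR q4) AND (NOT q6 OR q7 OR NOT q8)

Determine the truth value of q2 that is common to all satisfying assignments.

False

Suppose q2 = true.
From the singleton clause (q6), q6 = true.
From the singleton clause (NOT q3), q3 = false.
From the singleton clause (NOT q7), q7 = false.
From the singleton clause (NOT q5), q5 = false.
From the singleton clause (NOT q1), q1 = false.
From the singleton clause (NOT q4), q4 = false.
From the singleton clause (q8), q8 = true.
Now (NOT q8) is unsatisfied and unit — conflict.
So every satisfying assignment has q2 = False.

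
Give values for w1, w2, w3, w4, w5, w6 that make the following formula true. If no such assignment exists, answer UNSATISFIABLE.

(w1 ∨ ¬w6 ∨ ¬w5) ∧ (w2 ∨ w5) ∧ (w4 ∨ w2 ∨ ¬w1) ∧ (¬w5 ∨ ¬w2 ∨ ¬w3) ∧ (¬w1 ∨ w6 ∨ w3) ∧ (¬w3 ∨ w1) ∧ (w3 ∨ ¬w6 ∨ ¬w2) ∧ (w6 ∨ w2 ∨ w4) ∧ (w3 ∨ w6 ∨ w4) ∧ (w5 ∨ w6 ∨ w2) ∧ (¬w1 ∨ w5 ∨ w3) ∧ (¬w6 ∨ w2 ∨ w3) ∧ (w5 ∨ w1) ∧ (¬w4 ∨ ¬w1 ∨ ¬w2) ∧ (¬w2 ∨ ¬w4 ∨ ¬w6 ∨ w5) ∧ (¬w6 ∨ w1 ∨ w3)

w1 ↦ True; w2 ↦ True; w3 ↦ True; w4 ↦ False; w5 ↦ False; w6 ↦ False

Try w2 = True.
Try w5 = False.
From the singleton clause (w1), w1 = True.
From the singleton clause (w3), w3 = True.
From the singleton clause (¬w4), w4 = False.
All clauses hold; w6 can take either value.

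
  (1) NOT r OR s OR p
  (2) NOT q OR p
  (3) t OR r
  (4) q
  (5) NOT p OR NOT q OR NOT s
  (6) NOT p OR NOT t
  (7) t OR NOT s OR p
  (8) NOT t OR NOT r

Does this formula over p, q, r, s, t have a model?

Unit clause (q) forces q = true.
Unit clause (p) forces p = true.
Unit clause (NOT s) forces s = false.
Unit clause (NOT t) forces t = false.
Unit clause (r) forces r = true.
All clauses are satisfied.
A satisfying assignment: p=true, q=true, r=true, s=false, t=false.

Satisfiable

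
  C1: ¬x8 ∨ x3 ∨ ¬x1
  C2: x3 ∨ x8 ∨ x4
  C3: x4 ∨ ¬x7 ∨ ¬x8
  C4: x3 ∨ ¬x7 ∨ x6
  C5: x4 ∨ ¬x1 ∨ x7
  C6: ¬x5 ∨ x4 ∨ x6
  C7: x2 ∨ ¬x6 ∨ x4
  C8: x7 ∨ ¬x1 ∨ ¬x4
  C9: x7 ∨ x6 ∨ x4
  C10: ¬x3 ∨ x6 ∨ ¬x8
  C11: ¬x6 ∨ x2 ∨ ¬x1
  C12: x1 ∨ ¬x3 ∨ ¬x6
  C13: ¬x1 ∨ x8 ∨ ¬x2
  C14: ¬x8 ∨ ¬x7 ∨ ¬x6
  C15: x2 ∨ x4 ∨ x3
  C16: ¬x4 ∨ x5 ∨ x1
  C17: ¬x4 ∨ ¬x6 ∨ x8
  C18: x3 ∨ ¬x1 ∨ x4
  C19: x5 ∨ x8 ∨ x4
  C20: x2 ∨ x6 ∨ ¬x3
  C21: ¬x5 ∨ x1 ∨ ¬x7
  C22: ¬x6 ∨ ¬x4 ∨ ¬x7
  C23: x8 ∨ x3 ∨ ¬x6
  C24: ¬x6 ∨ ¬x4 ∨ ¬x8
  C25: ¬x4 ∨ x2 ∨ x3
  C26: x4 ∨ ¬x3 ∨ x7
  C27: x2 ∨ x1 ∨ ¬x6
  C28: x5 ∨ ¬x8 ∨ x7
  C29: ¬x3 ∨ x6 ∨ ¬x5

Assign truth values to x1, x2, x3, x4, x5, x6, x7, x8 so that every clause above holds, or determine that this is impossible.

Try x8 = False.
Try x3 = False.
From the singleton clause (x4), x4 = True.
From the singleton clause (¬x6), x6 = False.
From the singleton clause (¬x7), x7 = False.
From the singleton clause (¬x1), x1 = False.
From the singleton clause (x5), x5 = True.
From the singleton clause (x2), x2 = True.
This assignment satisfies each clause.

x1=False, x2=True, x3=False, x4=True, x5=True, x6=False, x7=False, x8=False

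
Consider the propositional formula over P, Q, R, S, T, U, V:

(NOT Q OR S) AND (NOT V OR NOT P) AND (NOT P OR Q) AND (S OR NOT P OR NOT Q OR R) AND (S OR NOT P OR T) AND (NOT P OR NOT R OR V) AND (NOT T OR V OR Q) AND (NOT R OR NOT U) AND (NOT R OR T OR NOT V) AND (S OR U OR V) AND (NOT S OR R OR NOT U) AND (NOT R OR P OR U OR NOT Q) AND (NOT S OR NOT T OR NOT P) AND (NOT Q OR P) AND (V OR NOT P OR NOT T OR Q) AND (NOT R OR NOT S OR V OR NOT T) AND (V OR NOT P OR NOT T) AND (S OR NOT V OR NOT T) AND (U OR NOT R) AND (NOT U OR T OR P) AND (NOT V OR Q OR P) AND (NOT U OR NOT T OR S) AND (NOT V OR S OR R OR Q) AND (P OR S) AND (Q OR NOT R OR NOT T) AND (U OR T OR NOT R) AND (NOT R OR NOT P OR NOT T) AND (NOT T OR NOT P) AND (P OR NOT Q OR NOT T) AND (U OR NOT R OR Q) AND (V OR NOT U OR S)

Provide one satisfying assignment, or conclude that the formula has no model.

Try Q = false.
From the singleton clause (NOT P), P = false.
From the singleton clause (NOT V), V = false.
From the singleton clause (NOT T), T = false.
From the singleton clause (NOT U), U = false.
From the singleton clause (S), S = true.
From the singleton clause (NOT R), R = false.
All clauses are satisfied.

P=false; Q=false; R=false; S=true; T=false; U=false; V=false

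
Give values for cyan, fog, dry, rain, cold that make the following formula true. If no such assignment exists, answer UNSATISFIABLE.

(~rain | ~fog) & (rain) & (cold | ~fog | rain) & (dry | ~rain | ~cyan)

cyan=0,  fog=0,  dry=1,  rain=1,  cold=1

The clause (rain) is unit, so rain = 1.
The clause (~fog) is unit, so fog = 0.
Case dry = 1:
All clauses hold; cyan, cold can take either value.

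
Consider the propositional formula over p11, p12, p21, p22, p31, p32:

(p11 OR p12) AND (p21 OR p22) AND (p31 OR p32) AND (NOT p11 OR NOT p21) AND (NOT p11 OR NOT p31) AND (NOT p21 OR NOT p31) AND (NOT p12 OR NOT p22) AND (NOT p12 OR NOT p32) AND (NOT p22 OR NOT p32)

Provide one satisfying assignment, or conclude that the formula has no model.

UNSATISFIABLE

Try p11 = true.
(NOT p21) alone gives p21 = false.
(p22) alone gives p22 = true.
(NOT p31) alone gives p31 = false.
(p32) alone gives p32 = true.
But (NOT p32) is also a unit clause — contradiction.
Undo p11 and try p11 = false.
(p12) alone gives p12 = true.
(NOT p22) alone gives p22 = false.
(p21) alone gives p21 = true.
(NOT p31) alone gives p31 = false.
(p32) alone gives p32 = true.
But (NOT p32) is also a unit clause — contradiction.
Either choice for p11 ends in contradiction.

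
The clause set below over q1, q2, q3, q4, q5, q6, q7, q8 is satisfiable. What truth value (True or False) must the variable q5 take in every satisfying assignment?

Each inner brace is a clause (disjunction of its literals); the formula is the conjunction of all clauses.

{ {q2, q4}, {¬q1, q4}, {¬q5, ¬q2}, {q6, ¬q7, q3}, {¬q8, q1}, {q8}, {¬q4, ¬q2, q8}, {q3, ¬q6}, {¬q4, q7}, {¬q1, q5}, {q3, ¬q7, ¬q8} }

Suppose q5 = False.
Unit clause (q8) forces q8 = True.
Unit clause (q1) forces q1 = True.
That conflicts with the unit clause (¬q1).
So every satisfying assignment has q5 = True.

True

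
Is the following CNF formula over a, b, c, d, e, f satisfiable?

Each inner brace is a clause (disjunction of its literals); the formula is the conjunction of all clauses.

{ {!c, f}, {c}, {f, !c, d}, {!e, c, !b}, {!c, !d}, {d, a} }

Yes

The clause (c) is unit, so c = true.
The clause (f) is unit, so f = true.
The clause (!d) is unit, so d = false.
The clause (a) is unit, so a = true.
Every clause is now satisfied; b, e are unconstrained.
A satisfying assignment: a: true; b: false; c: true; d: false; e: false; f: true.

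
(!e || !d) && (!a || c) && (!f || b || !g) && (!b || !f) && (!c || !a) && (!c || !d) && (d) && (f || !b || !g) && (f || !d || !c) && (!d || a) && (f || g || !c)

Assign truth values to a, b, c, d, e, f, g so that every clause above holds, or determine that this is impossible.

(d) alone gives d = true.
(!e) alone gives e = false.
(!c) alone gives c = false.
(!a) alone gives a = false.
That conflicts with the unit clause (a).

UNSATISFIABLE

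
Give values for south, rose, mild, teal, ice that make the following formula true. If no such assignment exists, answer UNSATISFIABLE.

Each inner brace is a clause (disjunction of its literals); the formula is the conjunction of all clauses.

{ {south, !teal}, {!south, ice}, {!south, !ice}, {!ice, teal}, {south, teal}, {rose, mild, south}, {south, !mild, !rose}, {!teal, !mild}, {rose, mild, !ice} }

Try south = true.
The clause (ice) is unit, so ice = true.
That conflicts with the unit clause (!ice).
Undo south and try south = false.
The clause (!teal) is unit, so teal = false.
That conflicts with the unit clause (teal).
Both values of south lead to a conflict.

UNSATISFIABLE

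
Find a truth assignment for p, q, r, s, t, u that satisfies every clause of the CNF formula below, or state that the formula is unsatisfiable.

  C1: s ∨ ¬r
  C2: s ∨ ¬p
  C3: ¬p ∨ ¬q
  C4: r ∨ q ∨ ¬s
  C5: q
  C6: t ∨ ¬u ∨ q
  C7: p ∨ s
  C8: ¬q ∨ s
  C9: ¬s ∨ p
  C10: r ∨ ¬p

The clause (q) is unit, so q = True.
The clause (¬p) is unit, so p = False.
The clause (s) is unit, so s = True.
That conflicts with the unit clause (¬s).

UNSATISFIABLE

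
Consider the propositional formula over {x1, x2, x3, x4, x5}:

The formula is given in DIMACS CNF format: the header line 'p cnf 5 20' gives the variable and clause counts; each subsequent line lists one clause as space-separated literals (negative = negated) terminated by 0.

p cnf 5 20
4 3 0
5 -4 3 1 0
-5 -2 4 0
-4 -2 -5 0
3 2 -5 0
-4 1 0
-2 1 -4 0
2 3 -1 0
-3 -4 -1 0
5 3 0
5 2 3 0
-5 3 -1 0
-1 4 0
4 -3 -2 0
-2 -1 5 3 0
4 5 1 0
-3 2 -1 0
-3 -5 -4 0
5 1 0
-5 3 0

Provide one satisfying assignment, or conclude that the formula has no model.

x1=False; x2=False; x3=True; x4=False; x5=True

Branch on x4: set x4 = False.
(x3) alone gives x3 = True.
(¬x1) alone gives x1 = False.
(¬x2) alone gives x2 = False.
(x5) alone gives x5 = True.
All clauses are satisfied.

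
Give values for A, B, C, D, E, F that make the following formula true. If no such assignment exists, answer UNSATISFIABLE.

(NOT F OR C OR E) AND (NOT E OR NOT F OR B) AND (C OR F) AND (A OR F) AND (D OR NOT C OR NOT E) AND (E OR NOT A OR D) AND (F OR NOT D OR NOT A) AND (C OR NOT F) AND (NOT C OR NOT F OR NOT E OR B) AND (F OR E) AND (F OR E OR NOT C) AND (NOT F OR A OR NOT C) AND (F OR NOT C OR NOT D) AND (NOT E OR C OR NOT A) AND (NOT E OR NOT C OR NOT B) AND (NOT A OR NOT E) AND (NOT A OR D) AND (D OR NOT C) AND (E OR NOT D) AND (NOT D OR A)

Try C = true.
The clause (D) is unit, so D = true.
The clause (F) is unit, so F = true.
The clause (A) is unit, so A = true.
The clause (NOT E) is unit, so E = false.
Now (E) is unsatisfied and unit — conflict.
Undo C and try C = false.
The clause (F) is unit, so F = true.
Now (NOT F) is unsatisfied and unit — conflict.
Either choice for C ends in contradiction.

UNSATISFIABLE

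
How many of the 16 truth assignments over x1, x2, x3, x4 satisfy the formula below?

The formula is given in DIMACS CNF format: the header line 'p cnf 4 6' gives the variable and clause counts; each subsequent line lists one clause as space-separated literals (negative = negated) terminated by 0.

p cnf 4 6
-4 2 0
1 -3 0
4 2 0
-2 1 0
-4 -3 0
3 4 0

There are 2^4 = 16 truth assignments over (x1, x2, x3, x4).
Check each against the 6 clauses (columns in the order x1, x2, x3, x4):
  F F F F  ✗ fails (x4 ∨ x2)
  F F F T  ✗ fails (¬x4 ∨ x2)
  F F T F  ✗ fails (x1 ∨ ¬x3)
  F F T T  ✗ fails (¬x4 ∨ x2)
  F T F F  ✗ fails (¬x2 ∨ x1)
  F T F T  ✗ fails (¬x2 ∨ x1)
  F T T F  ✗ fails (x1 ∨ ¬x3)
  F T T T  ✗ fails (x1 ∨ ¬x3)
  T F F F  ✗ fails (x4 ∨ x2)
  T F F T  ✗ fails (¬x4 ∨ x2)
  T F T F  ✗ fails (x4 ∨ x2)
  T F T T  ✗ fails (¬x4 ∨ x2)
  T T F F  ✗ fails (x3 ∨ x4)
  T T F T  ✓ satisfies all
  T T T F  ✓ satisfies all
  T T T T  ✗ fails (¬x4 ∨ ¬x3)
2 of the 16 rows are models.

2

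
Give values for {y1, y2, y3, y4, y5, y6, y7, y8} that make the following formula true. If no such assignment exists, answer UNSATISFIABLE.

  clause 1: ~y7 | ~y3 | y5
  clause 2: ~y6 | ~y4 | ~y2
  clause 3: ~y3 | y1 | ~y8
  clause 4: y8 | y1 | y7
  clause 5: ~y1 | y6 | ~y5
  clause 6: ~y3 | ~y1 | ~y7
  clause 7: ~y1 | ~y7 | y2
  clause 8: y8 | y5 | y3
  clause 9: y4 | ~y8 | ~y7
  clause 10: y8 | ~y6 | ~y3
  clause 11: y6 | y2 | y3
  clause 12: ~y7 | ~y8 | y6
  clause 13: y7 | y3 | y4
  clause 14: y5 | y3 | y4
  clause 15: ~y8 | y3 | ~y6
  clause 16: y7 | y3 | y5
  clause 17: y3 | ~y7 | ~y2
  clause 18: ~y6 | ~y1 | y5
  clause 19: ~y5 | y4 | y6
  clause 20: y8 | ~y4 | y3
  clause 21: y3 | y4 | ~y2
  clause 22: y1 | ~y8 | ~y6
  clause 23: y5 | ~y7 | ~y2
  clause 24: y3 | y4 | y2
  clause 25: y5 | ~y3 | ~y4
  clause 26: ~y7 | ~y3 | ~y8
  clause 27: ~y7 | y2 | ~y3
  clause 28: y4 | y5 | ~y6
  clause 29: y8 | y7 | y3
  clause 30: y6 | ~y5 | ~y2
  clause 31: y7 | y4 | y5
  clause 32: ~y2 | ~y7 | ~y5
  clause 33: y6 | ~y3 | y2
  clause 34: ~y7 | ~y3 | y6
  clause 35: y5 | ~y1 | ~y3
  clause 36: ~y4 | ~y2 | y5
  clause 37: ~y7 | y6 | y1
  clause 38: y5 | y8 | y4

y1=1, y2=0, y3=1, y4=1, y5=1, y6=1, y7=0, y8=1

Case y7 = 0:
Case y8 = 1:
Case y3 = 1:
From the singleton clause (y1), y1 = 1.
From the singleton clause (y5), y5 = 1.
From the singleton clause (y6), y6 = 1.
Case y4 = 1:
From the singleton clause (~y2), y2 = 0.
All clauses are satisfied.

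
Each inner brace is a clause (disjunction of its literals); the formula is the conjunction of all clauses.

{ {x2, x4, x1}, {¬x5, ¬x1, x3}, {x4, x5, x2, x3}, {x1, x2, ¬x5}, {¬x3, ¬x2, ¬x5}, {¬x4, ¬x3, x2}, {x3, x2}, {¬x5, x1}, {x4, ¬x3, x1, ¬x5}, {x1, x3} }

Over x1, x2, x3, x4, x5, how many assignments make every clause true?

There are 2^5 = 32 truth assignments over (x1, x2, x3, x4, x5).
Split on x2. With x2 = True, the clauses containing x2 are satisfied and ¬x2 drops from the rest; 6 of the 2^4 = 16 assignments to the other variables satisfy what remains.
With x2 = False, by the same count on the reduced clause set, 2 assignments work.
Total: 6 + 2 = 8.

8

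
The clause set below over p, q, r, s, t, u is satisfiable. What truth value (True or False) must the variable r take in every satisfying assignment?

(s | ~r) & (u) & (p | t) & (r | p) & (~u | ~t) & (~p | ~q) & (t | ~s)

False

Suppose r = 1.
(s) alone gives s = 1.
(u) alone gives u = 1.
(~t) alone gives t = 0.
But (t) is also a unit clause — contradiction.
So every satisfying assignment has r = False.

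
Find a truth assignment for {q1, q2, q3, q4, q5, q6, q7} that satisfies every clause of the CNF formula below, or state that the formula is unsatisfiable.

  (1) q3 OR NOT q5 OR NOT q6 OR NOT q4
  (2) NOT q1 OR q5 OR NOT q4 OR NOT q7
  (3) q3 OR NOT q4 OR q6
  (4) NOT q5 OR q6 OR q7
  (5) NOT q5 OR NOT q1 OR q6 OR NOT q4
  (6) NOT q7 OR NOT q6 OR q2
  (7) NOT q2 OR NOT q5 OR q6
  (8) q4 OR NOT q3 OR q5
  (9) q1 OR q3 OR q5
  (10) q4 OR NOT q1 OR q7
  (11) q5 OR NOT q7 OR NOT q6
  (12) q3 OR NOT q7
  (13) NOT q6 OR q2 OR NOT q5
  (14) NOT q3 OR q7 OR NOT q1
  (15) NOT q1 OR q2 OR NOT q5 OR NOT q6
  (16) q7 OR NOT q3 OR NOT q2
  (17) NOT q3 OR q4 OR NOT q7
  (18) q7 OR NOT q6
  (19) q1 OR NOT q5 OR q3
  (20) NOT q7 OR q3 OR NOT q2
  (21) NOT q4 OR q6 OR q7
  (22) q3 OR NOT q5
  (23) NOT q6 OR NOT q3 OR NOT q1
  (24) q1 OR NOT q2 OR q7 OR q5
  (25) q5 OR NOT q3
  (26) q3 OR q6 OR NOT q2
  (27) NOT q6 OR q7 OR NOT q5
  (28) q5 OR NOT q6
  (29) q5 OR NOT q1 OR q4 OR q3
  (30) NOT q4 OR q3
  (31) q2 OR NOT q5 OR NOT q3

Try q3 = true.
(q5) alone gives q5 = true.
(q2) alone gives q2 = true.
(q6) alone gives q6 = true.
(q7) alone gives q7 = true.
(q4) alone gives q4 = true.
(NOT q1) alone gives q1 = false.
Every clause now holds.

q1=false,  q2=true,  q3=true,  q4=true,  q5=true,  q6=true,  q7=true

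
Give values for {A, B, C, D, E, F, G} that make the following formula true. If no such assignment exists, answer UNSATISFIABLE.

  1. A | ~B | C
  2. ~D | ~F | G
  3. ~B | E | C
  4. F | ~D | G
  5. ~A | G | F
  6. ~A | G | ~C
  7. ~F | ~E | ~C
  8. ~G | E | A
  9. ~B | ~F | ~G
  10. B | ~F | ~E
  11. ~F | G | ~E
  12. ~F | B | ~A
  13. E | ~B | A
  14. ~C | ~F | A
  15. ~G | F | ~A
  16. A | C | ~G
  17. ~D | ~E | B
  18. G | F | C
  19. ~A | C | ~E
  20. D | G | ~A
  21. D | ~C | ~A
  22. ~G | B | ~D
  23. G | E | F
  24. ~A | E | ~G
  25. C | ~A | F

Case A = 0:
Case B = 0:
Case G = 0:
Case D = 0:
Case F = 1:
Unit clause (~E) forces E = 0.
Unit clause (~C) forces C = 0.
Every clause now holds.

A: 0; B: 0; C: 0; D: 0; E: 0; F: 1; G: 0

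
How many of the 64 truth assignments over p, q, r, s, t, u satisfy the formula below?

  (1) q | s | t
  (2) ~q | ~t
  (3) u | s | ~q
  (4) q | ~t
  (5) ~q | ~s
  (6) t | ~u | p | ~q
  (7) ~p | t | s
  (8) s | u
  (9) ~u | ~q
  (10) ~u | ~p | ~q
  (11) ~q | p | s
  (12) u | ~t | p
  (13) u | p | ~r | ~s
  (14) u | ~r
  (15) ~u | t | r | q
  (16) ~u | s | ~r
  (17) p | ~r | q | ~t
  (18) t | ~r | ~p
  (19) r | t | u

1

There are 2^6 = 64 truth assignments over (p, q, r, s, t, u).
Split on p. With p = 1, the clauses containing p are satisfied and ~p drops from the rest; 0 of the 2^5 = 32 assignments to the other variables satisfy what remains.
With p = 0, by the same count on the reduced clause set, 1 assignment works.
Total: 0 + 1 = 1.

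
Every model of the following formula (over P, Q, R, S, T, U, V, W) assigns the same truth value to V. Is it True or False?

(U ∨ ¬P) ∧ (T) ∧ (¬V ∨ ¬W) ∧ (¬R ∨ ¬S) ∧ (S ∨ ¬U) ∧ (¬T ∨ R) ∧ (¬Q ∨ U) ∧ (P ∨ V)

Suppose V = False.
The clause (T) is unit, so T = True.
The clause (R) is unit, so R = True.
The clause (¬S) is unit, so S = False.
The clause (¬U) is unit, so U = False.
The clause (¬P) is unit, so P = False.
That conflicts with the unit clause (P).
So every satisfying assignment has V = True.

True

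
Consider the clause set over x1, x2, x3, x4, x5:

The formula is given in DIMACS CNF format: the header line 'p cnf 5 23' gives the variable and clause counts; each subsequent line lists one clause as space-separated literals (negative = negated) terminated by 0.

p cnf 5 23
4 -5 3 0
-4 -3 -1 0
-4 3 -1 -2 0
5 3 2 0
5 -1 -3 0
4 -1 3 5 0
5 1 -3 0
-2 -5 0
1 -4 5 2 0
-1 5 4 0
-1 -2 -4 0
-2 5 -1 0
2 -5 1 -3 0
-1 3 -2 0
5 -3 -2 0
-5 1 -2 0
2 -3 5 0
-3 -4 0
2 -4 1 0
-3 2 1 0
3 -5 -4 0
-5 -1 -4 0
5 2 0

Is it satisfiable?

Case x2 = True:
The clause (¬x5) is unit, so x5 = False.
The clause (¬x1) is unit, so x1 = False.
The clause (¬x3) is unit, so x3 = False.
No clause remains; x4 is free.
A satisfying assignment: x1=False, x2=True, x3=False, x4=False, x5=False.

Yes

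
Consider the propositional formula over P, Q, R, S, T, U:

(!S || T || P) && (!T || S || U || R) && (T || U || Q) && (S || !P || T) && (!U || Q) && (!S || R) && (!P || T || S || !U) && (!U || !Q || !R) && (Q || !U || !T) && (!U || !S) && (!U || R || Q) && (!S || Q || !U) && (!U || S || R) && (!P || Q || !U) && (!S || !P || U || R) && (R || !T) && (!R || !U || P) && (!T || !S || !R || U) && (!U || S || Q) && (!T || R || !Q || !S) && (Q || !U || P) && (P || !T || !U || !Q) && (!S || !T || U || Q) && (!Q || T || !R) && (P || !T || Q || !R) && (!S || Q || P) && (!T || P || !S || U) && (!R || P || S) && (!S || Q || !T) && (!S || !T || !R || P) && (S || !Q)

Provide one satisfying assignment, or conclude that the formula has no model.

Try U = false.
Try T = true.
From the singleton clause (R), R = true.
From the singleton clause (!S), S = false.
From the singleton clause (P), P = true.
From the singleton clause (!Q), Q = false.
Every clause now holds.

P: true; Q: false; R: true; S: false; T: true; U: false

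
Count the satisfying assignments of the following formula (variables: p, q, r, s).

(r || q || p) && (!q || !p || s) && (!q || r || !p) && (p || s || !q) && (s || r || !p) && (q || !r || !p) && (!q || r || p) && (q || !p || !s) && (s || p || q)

There are 2^4 = 16 truth assignments over (p, q, r, s).
Split on q. With q = true, the clauses containing q are satisfied and !q drops from the rest; 2 of the 2^3 = 8 assignments to the other variables satisfy what remains.
With q = false, by the same count on the reduced clause set, 1 assignment works.
(One model: p=F, q=F, r=T, s=T.)
Total: 2 + 1 = 3.

3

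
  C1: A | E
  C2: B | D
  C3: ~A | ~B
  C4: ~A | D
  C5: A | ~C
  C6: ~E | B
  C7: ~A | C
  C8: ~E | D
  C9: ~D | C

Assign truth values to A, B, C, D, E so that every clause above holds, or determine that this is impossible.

Suppose A = 1.
Unit clause (~B) forces B = 0.
Unit clause (D) forces D = 1.
Unit clause (~E) forces E = 0.
Unit clause (C) forces C = 1.
This assignment satisfies each clause.

A: 1, B: 0, C: 1, D: 1, E: 0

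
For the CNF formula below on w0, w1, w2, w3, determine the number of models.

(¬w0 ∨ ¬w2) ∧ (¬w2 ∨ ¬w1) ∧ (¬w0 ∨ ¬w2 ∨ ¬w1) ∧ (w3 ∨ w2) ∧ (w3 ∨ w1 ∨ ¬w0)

6

There are 2^4 = 16 truth assignments over (w0, w1, w2, w3).
Split on w0. With w0 = True, the clauses containing w0 are satisfied and ¬w0 drops from the rest; 2 of the 2^3 = 8 assignments to the other variables satisfy what remains.
With w0 = False, by the same count on the reduced clause set, 4 assignments work.
Total: 2 + 4 = 6.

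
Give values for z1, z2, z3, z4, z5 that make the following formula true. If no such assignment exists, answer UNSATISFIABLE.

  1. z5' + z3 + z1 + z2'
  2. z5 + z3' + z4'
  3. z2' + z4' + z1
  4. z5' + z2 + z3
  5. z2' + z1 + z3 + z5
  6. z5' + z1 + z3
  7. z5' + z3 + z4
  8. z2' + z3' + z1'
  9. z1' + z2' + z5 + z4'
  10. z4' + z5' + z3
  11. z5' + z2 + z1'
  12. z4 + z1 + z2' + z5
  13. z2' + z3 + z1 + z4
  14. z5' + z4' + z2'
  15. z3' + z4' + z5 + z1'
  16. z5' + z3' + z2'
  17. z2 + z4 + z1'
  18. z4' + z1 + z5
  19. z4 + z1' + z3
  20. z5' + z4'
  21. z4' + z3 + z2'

z1: 0; z2: 0; z3: 1; z4: 0; z5: 1

Case z5 = 1:
(z4') alone gives z4 = 0.
(z3) alone gives z3 = 1.
(z2') alone gives z2 = 0.
(z1') alone gives z1 = 0.
Every clause now holds.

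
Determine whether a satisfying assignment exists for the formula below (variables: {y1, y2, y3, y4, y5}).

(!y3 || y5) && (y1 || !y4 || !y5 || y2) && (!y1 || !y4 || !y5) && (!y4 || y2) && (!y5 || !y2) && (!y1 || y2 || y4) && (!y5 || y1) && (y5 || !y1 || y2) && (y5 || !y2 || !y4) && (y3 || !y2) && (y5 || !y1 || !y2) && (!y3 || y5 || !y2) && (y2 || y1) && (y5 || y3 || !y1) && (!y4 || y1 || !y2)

Try y3 = false.
The clause (!y2) is unit, so y2 = false.
The clause (!y4) is unit, so y4 = false.
The clause (!y1) is unit, so y1 = false.
But (y1) is also a unit clause — contradiction.
Undo y3 and try y3 = true.
The clause (y5) is unit, so y5 = true.
The clause (!y2) is unit, so y2 = false.
The clause (!y4) is unit, so y4 = false.
The clause (!y1) is unit, so y1 = false.
But (y1) is also a unit clause — contradiction.
Both values of y3 lead to a conflict.
No assignment satisfies every clause.

Unsatisfiable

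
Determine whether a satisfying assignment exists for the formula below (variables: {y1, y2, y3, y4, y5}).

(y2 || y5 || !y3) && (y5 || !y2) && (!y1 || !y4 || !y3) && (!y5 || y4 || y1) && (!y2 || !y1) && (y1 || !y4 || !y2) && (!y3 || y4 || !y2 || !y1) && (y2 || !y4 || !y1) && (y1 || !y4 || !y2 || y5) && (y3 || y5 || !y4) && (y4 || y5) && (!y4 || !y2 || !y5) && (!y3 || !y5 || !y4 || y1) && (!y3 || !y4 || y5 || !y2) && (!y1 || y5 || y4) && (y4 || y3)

Yes, satisfiable

Suppose y5 = true.
Suppose y4 = true.
From the singleton clause (!y2), y2 = false.
From the singleton clause (!y1), y1 = false.
From the singleton clause (!y3), y3 = false.
Every clause now holds.
A satisfying assignment: y1: false, y2: false, y3: false, y4: true, y5: true.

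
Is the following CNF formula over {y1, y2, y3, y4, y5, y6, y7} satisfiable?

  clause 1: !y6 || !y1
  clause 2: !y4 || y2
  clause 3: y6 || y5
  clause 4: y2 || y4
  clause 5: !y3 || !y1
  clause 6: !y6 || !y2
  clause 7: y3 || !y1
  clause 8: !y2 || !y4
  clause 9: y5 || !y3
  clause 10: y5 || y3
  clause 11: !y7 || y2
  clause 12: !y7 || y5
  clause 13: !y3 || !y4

Branch on y6: set y6 = false.
Unit clause (y5) forces y5 = true.
Branch on y4: set y4 = false.
Unit clause (y2) forces y2 = true.
Branch on y3: set y3 = false.
Unit clause (!y1) forces y1 = false.
No clause remains; y7 is free.
A satisfying assignment: y1 ↦ false,  y2 ↦ true,  y3 ↦ false,  y4 ↦ false,  y5 ↦ true,  y6 ↦ false,  y7 ↦ false.

Yes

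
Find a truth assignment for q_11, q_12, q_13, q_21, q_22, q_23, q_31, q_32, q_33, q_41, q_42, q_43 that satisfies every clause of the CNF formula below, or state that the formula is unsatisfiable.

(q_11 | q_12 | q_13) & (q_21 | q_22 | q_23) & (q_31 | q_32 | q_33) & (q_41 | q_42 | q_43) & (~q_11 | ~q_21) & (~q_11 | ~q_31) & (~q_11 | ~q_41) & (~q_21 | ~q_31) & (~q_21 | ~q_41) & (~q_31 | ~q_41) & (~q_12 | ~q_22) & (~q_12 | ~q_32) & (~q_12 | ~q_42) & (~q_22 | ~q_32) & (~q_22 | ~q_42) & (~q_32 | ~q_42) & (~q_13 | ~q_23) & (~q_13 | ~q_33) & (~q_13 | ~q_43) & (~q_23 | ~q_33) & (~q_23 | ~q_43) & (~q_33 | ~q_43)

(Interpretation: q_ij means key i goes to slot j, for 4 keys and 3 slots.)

Case q_11 = 0:
Case q_12 = 1:
Unit clause (~q_22) forces q_22 = 0.
Unit clause (~q_32) forces q_32 = 0.
Unit clause (~q_42) forces q_42 = 0.
Case q_21 = 1:
Unit clause (~q_31) forces q_31 = 0.
Unit clause (q_33) forces q_33 = 1.
Unit clause (~q_41) forces q_41 = 0.
Unit clause (q_43) forces q_43 = 1.
That conflicts with the unit clause (~q_43).
That branch fails; take q_21 = 0 instead.
Unit clause (q_23) forces q_23 = 1.
Unit clause (~q_13) forces q_13 = 0.
Unit clause (~q_33) forces q_33 = 0.
Unit clause (q_31) forces q_31 = 1.
Unit clause (~q_41) forces q_41 = 0.
Unit clause (q_43) forces q_43 = 1.
That conflicts with the unit clause (~q_43).
Either choice for q_21 ends in contradiction.
That branch fails; take q_12 = 0 instead.
Unit clause (q_13) forces q_13 = 1.
Unit clause (~q_23) forces q_23 = 0.
Unit clause (~q_33) forces q_33 = 0.
Unit clause (~q_43) forces q_43 = 0.
Case q_21 = 1:
Unit clause (~q_31) forces q_31 = 0.
Unit clause (q_32) forces q_32 = 1.
Unit clause (~q_41) forces q_41 = 0.
Unit clause (q_42) forces q_42 = 1.
That conflicts with the unit clause (~q_42).
That branch fails; take q_21 = 0 instead.
Unit clause (q_22) forces q_22 = 1.
Unit clause (~q_32) forces q_32 = 0.
Unit clause (q_31) forces q_31 = 1.
Unit clause (~q_41) forces q_41 = 0.
Unit clause (q_42) forces q_42 = 1.
That conflicts with the unit clause (~q_42).
Either choice for q_21 ends in contradiction.
Either choice for q_12 ends in contradiction.
That branch fails; take q_11 = 1 instead.
Unit clause (~q_21) forces q_21 = 0.
Unit clause (~q_31) forces q_31 = 0.
Unit clause (~q_41) forces q_41 = 0.
Case q_22 = 1:
Unit clause (~q_12) forces q_12 = 0.
Unit clause (~q_32) forces q_32 = 0.
Unit clause (q_33) forces q_33 = 1.
Unit clause (~q_42) forces q_42 = 0.
Unit clause (q_43) forces q_43 = 1.
That conflicts with the unit clause (~q_43).
That branch fails; take q_22 = 0 instead.
Unit clause (q_23) forces q_23 = 1.
Unit clause (~q_13) forces q_13 = 0.
Unit clause (~q_33) forces q_33 = 0.
Unit clause (q_32) forces q_32 = 1.
Unit clause (~q_12) forces q_12 = 0.
Unit clause (~q_42) forces q_42 = 0.
Unit clause (q_43) forces q_43 = 1.
That conflicts with the unit clause (~q_43).
Either choice for q_22 ends in contradiction.
Either choice for q_11 ends in contradiction.

UNSATISFIABLE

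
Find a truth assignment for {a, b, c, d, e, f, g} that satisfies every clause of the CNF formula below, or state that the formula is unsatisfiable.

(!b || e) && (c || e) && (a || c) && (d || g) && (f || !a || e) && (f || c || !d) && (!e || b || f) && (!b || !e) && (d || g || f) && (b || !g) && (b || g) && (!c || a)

UNSATISFIABLE

Suppose b = false.
Unit clause (!g) forces g = false.
But (g) is also a unit clause — contradiction.
That branch fails; take b = true instead.
Unit clause (e) forces e = true.
But (!e) is also a unit clause — contradiction.
Both values of b lead to a conflict.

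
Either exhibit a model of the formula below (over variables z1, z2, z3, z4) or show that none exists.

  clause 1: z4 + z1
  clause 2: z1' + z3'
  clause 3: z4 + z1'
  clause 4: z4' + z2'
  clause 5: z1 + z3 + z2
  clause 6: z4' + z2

Case z4 = 1:
The clause (z2') is unit, so z2 = 0.
That conflicts with the unit clause (z2).
Undo z4 and try z4 = 0.
The clause (z1) is unit, so z1 = 1.
That conflicts with the unit clause (z1').
Either choice for z4 ends in contradiction.

UNSATISFIABLE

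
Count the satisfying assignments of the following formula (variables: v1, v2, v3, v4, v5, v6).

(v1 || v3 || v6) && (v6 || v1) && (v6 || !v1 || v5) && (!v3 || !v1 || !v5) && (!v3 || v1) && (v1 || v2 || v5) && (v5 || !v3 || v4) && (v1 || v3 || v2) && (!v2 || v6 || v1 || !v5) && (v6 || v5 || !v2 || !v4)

There are 2^6 = 64 truth assignments over (v1, v2, v3, v4, v5, v6).
Split on v4. With v4 = true, the clauses containing v4 are satisfied and !v4 drops from the rest; 10 of the 2^5 = 32 assignments to the other variables satisfy what remains.
With v4 = false, by the same count on the reduced clause set, 8 assignments work.
Total: 10 + 8 = 18.

18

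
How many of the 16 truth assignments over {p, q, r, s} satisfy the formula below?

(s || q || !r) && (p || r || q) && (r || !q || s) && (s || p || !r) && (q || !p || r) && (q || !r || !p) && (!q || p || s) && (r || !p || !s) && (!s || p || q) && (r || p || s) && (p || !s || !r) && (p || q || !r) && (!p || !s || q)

There are 2^4 = 16 truth assignments over (p, q, r, s).
Check each against the 13 clauses (columns in the order p, q, r, s):
  F F F F  ✗ fails (p || r || q)
  F F F T  ✗ fails (p || r || q)
  F F T F  ✗ fails (s || q || !r)
  F F T T  ✗ fails (!s || p || q)
  F T F F  ✗ fails (r || !q || s)
  F T F T  ✓ satisfies all
  F T T F  ✗ fails (s || p || !r)
  F T T T  ✗ fails (p || !s || !r)
  T F F F  ✗ fails (q || !p || r)
  T F F T  ✗ fails (q || !p || r)
  T F T F  ✗ fails (s || q || !r)
  T F T T  ✗ fails (q || !r || !p)
  T T F F  ✗ fails (r || !q || s)
  T T F T  ✗ fails (r || !p || !s)
  T T T F  ✓ satisfies all
  T T T T  ✓ satisfies all
3 of the 16 rows are models.

3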